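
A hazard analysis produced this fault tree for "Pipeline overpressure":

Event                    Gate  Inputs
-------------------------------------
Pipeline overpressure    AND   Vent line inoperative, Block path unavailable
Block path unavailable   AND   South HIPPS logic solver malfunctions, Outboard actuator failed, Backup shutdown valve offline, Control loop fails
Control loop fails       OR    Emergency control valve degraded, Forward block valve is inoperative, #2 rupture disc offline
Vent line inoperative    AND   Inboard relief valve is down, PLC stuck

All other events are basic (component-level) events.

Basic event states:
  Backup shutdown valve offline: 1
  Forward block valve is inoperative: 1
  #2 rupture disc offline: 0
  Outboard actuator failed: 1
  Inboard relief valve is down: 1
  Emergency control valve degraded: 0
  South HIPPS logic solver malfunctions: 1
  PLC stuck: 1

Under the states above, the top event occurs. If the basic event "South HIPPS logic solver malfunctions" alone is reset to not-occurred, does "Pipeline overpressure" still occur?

No

Counterfactual: set "South HIPPS logic solver malfunctions" to not occurred.
Vent line inoperative [AND]: Inboard relief valve is down=occurs, PLC stuck=occurs → all inputs occur → occurs.
Control loop fails [OR]: Emergency control valve degraded=not, Forward block valve is inoperative=occurs, #2 rupture disc offline=not → at least one input occurs → occurs.
Block path unavailable [AND]: South HIPPS logic solver malfunctions=not, Outboard actuator failed=occurs, Backup shutdown valve offline=occurs, Control loop fails=occurs → not all inputs occur → does not occur.
Pipeline overpressure [AND]: Vent line inoperative=occurs, Block path unavailable=not → not all inputs occur → does not occur.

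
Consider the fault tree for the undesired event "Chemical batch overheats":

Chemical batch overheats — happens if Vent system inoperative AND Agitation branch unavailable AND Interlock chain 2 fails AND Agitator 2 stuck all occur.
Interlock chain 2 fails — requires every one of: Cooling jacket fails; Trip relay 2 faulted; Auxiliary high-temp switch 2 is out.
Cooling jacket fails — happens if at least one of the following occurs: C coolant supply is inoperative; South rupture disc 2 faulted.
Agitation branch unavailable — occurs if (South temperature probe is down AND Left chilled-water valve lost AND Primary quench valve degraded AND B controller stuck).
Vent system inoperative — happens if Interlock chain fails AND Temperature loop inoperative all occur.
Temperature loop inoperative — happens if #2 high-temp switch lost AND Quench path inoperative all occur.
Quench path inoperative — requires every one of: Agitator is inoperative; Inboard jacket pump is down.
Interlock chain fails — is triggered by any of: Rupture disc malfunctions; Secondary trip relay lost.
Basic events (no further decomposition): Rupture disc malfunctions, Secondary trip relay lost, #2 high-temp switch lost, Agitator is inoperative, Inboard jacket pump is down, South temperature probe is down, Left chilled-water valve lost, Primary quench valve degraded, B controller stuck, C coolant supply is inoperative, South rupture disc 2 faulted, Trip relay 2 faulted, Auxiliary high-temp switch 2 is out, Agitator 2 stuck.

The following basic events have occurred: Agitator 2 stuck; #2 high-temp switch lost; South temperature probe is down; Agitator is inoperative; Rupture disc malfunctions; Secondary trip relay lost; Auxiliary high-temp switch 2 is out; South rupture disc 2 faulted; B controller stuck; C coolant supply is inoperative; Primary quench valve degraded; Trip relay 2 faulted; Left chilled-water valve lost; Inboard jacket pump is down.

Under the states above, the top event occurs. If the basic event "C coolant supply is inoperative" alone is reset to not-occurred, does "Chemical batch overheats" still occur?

Counterfactual: set "C coolant supply is inoperative" to not occurred.
Interlock chain fails [OR]: Rupture disc malfunctions=occurs, Secondary trip relay lost=occurs → at least one input occurs → occurs.
Quench path inoperative [AND]: Agitator is inoperative=occurs, Inboard jacket pump is down=occurs → all inputs occur → occurs.
Temperature loop inoperative [AND]: #2 high-temp switch lost=occurs, Quench path inoperative=occurs → all inputs occur → occurs.
Vent system inoperative [AND]: Interlock chain fails=occurs, Temperature loop inoperative=occurs → all inputs occur → occurs.
Agitation branch unavailable [AND]: South temperature probe is down=occurs, Left chilled-water valve lost=occurs, Primary quench valve degraded=occurs, B controller stuck=occurs → all inputs occur → occurs.
Cooling jacket fails [OR]: C coolant supply is inoperative=not, South rupture disc 2 faulted=occurs → at least one input occurs → occurs.
Interlock chain 2 fails [AND]: Cooling jacket fails=occurs, Trip relay 2 faulted=occurs, Auxiliary high-temp switch 2 is out=occurs → all inputs occur → occurs.
Chemical batch overheats [AND]: Vent system inoperative=occurs, Agitation branch unavailable=occurs, Interlock chain 2 fails=occurs, Agitator 2 stuck=occurs → all inputs occur → occurs.

Yes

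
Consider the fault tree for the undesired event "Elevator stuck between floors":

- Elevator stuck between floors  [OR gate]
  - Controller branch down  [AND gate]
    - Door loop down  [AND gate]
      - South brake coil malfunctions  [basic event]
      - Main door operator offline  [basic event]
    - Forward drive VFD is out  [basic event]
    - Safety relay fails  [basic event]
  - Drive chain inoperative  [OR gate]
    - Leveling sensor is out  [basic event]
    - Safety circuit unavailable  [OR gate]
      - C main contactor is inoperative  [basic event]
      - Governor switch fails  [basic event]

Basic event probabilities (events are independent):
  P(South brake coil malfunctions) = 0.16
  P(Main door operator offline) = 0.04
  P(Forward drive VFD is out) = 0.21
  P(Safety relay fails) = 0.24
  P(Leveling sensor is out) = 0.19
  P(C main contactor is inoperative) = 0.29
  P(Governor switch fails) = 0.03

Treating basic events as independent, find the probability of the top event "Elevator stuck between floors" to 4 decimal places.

P(Door loop down) [AND] = 0.16 × 0.04 = 0.006400
P(Controller branch down) [AND] = 0.006400 × 0.21 × 0.24 = 0.000323
P(Safety circuit unavailable) [OR] = 1 − (1−0.29) × (1−0.03) = 0.311300
P(Drive chain inoperative) [OR] = 1 − (1−0.19) × (1−0.311300) = 0.442153
P(Elevator stuck between floors) [OR] = 1 − (1−0.000323) × (1−0.442153) = 0.442333
Rounded to 4 decimal places: P(Elevator stuck between floors) ≈ 0.4423.

0.4423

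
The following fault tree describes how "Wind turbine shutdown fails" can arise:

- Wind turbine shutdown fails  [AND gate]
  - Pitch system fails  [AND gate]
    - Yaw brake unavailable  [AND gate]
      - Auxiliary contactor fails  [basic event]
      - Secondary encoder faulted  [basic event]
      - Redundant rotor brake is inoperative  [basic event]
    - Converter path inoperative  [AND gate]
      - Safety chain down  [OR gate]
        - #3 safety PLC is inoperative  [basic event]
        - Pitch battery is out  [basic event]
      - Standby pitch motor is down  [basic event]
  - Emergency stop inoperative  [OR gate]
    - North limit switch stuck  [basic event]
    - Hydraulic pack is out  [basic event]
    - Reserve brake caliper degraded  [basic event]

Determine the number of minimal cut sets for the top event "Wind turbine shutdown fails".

Yaw brake unavailable [AND]: one cut set from each child combined → 1 × 1 × 1 = 1 cut set(s).
Safety chain down [OR]: union of children's cut sets → 2 cut set(s).
Converter path inoperative [AND]: one cut set from each child combined → 2 × 1 = 2 cut set(s).
Pitch system fails [AND]: one cut set from each child combined → 1 × 2 = 2 cut set(s).
Emergency stop inoperative [OR]: union of children's cut sets → 3 cut set(s).
Wind turbine shutdown fails [AND]: one cut set from each child combined → 2 × 3 = 6 cut set(s).
Minimal cut sets: {#3 safety PLC is inoperative, Auxiliary contactor fails, North limit switch stuck, Redundant rotor brake is inoperative, Secondary encoder faulted, Standby pitch motor is down}; {#3 safety PLC is inoperative, Auxiliary contactor fails, Hydraulic pack is out, Redundant rotor brake is inoperative, Secondary encoder faulted, Standby pitch motor is down}; {#3 safety PLC is inoperative, Auxiliary contactor fails, Redundant rotor brake is inoperative, Reserve brake caliper degraded, Secondary encoder faulted, Standby pitch motor is down}; {Auxiliary contactor fails, North limit switch stuck, Pitch battery is out, Redundant rotor brake is inoperative, Secondary encoder faulted, Standby pitch motor is down}; {Auxiliary contactor fails, Hydraulic pack is out, Pitch battery is out, Redundant rotor brake is inoperative, Secondary encoder faulted, Standby pitch motor is down}; {Auxiliary contactor fails, Pitch battery is out, Redundant rotor brake is inoperative, Reserve brake caliper degraded, Secondary encoder faulted, Standby pitch motor is down}.

6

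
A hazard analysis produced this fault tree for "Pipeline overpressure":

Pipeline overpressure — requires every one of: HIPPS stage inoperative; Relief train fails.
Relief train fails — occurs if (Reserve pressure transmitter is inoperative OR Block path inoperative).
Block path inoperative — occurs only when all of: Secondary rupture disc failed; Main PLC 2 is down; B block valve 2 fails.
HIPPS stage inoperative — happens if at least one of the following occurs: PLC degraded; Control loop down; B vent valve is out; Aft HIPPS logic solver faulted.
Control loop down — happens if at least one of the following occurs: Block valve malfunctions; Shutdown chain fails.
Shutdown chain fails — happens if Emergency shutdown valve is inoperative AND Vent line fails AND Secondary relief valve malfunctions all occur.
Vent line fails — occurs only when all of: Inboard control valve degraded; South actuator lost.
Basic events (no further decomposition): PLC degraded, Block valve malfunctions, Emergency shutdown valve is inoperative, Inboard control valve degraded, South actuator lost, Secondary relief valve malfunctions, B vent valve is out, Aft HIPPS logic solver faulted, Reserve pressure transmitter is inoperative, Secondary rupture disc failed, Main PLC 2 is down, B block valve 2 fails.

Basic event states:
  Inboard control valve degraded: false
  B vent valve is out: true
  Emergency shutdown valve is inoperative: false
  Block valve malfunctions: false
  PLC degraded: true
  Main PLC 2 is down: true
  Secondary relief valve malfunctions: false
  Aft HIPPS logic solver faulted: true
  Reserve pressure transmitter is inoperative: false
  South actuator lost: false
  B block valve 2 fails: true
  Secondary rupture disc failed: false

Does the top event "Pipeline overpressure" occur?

Vent line fails [AND]: Inboard control valve degraded=not, South actuator lost=not → not all inputs occur → does not occur.
Shutdown chain fails [AND]: Emergency shutdown valve is inoperative=not, Vent line fails=not, Secondary relief valve malfunctions=not → not all inputs occur → does not occur.
Control loop down [OR]: Block valve malfunctions=not, Shutdown chain fails=not → no input occurs → does not occur.
HIPPS stage inoperative [OR]: PLC degraded=occurs, Control loop down=not, B vent valve is out=occurs, Aft HIPPS logic solver faulted=occurs → at least one input occurs → occurs.
Block path inoperative [AND]: Secondary rupture disc failed=not, Main PLC 2 is down=occurs, B block valve 2 fails=occurs → not all inputs occur → does not occur.
Relief train fails [OR]: Reserve pressure transmitter is inoperative=not, Block path inoperative=not → no input occurs → does not occur.
Pipeline overpressure [AND]: HIPPS stage inoperative=occurs, Relief train fails=not → not all inputs occur → does not occur.

No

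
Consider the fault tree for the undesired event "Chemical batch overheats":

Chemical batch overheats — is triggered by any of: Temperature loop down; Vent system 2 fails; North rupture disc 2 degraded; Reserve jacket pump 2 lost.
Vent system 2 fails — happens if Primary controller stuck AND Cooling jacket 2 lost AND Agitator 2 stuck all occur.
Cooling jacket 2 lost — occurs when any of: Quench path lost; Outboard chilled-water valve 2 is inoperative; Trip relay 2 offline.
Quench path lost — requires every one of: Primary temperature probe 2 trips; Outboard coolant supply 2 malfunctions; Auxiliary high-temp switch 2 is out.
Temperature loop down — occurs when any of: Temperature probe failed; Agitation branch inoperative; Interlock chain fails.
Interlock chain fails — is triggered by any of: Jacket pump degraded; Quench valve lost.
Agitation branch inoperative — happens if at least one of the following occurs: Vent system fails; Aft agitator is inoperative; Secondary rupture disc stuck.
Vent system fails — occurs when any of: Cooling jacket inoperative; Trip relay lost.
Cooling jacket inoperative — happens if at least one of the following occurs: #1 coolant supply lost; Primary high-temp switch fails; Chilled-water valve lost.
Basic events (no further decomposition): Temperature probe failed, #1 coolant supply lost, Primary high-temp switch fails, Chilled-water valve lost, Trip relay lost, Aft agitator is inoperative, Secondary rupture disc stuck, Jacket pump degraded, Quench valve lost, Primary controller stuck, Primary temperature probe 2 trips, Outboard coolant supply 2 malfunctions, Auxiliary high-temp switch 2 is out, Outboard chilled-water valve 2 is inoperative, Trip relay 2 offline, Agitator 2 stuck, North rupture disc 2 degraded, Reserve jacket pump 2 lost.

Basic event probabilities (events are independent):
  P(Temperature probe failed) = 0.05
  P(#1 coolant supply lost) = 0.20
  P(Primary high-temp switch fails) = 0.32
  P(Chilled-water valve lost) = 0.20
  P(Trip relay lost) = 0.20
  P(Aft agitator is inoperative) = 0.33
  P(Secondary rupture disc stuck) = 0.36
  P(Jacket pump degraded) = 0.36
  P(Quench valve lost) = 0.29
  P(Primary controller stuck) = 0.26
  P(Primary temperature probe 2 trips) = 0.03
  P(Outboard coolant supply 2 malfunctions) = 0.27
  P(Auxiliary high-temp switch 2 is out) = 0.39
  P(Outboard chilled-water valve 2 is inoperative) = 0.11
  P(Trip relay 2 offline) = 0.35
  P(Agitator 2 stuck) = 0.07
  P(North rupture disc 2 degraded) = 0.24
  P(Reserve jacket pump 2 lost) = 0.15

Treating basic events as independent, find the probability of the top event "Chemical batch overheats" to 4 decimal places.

P(Cooling jacket inoperative) [OR] = 1 − (1−0.20) × (1−0.32) × (1−0.20) = 0.564800
P(Vent system fails) [OR] = 1 − (1−0.564800) × (1−0.20) = 0.651840
P(Agitation branch inoperative) [OR] = 1 − (1−0.651840) × (1−0.33) × (1−0.36) = 0.850709
P(Interlock chain fails) [OR] = 1 − (1−0.36) × (1−0.29) = 0.545600
P(Temperature loop down) [OR] = 1 − (1−0.05) × (1−0.850709) × (1−0.545600) = 0.935554
P(Quench path lost) [AND] = 0.03 × 0.27 × 0.39 = 0.003159
P(Cooling jacket 2 lost) [OR] = 1 − (1−0.003159) × (1−0.11) × (1−0.35) = 0.423327
P(Vent system 2 fails) [AND] = 0.26 × 0.423327 × 0.07 = 0.007705
P(Chemical batch overheats) [OR] = 1 − (1−0.935554) × (1−0.007705) × (1−0.24) × (1−0.15) = 0.958689
Rounded to 4 decimal places: P(Chemical batch overheats) ≈ 0.9587.

0.9587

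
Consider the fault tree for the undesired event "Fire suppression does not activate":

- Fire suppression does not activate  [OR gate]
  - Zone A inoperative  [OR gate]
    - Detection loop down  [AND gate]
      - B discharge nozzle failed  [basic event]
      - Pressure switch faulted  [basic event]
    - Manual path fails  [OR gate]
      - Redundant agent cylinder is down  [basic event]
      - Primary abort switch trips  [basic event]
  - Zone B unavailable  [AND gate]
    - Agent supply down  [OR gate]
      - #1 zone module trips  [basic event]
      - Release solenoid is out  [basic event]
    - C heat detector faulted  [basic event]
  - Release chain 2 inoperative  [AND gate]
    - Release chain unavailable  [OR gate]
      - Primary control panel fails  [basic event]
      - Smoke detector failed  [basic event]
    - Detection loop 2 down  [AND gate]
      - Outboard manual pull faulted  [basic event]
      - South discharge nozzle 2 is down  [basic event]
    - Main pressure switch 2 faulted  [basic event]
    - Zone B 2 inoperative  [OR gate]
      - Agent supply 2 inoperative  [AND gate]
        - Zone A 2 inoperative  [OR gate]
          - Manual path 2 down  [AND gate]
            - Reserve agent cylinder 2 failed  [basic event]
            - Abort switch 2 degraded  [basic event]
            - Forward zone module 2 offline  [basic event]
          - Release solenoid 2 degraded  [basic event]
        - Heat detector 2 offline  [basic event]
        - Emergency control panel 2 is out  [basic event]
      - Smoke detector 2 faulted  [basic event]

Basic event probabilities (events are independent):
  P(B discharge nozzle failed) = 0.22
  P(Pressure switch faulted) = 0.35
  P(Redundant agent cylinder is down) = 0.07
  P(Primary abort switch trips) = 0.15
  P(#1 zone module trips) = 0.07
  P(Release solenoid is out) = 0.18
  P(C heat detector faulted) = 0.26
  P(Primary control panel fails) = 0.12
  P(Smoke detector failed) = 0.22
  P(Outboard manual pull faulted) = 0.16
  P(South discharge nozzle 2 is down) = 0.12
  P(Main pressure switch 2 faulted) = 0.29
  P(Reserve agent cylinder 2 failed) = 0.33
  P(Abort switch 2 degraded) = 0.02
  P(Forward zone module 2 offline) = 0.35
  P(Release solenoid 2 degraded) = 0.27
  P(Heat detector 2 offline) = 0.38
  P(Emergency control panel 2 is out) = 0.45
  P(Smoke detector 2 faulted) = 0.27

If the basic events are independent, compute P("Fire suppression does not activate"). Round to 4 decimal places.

P(Detection loop down) [AND] = 0.22 × 0.35 = 0.077000
P(Manual path fails) [OR] = 1 − (1−0.07) × (1−0.15) = 0.209500
P(Zone A inoperative) [OR] = 1 − (1−0.077000) × (1−0.209500) = 0.270369
P(Agent supply down) [OR] = 1 − (1−0.07) × (1−0.18) = 0.237400
P(Zone B unavailable) [AND] = 0.237400 × 0.26 = 0.061724
P(Release chain unavailable) [OR] = 1 − (1−0.12) × (1−0.22) = 0.313600
P(Detection loop 2 down) [AND] = 0.16 × 0.12 = 0.019200
P(Manual path 2 down) [AND] = 0.33 × 0.02 × 0.35 = 0.002310
P(Zone A 2 inoperative) [OR] = 1 − (1−0.002310) × (1−0.27) = 0.271686
P(Agent supply 2 inoperative) [AND] = 0.271686 × 0.38 × 0.45 = 0.046458
P(Zone B 2 inoperative) [OR] = 1 − (1−0.046458) × (1−0.27) = 0.303914
P(Release chain 2 inoperative) [AND] = 0.313600 × 0.019200 × 0.29 × 0.303914 = 0.000531
P(Fire suppression does not activate) [OR] = 1 − (1−0.270369) × (1−0.061724) × (1−0.000531) = 0.315768
Rounded to 4 decimal places: P(Fire suppression does not activate) ≈ 0.3158.

0.3158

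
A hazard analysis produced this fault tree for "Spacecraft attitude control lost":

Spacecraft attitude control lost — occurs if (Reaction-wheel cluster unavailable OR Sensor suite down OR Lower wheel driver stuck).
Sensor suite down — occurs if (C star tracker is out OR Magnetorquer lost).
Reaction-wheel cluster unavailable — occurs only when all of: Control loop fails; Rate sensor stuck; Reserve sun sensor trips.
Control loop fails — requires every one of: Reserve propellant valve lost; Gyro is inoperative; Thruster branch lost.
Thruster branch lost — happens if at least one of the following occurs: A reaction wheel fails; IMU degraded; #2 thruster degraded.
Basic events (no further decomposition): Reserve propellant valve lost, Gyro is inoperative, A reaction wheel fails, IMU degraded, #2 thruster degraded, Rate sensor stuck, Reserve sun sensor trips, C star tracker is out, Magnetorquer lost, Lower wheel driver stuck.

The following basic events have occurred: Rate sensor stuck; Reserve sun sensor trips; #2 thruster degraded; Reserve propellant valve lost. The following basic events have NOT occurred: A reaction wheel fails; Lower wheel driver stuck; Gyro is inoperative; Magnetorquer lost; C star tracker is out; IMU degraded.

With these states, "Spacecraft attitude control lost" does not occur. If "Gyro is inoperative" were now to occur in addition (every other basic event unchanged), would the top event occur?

Yes

Counterfactual: set "Gyro is inoperative" to occurred.
Thruster branch lost [OR]: A reaction wheel fails=not, IMU degraded=not, #2 thruster degraded=occurs → at least one input occurs → occurs.
Control loop fails [AND]: Reserve propellant valve lost=occurs, Gyro is inoperative=occurs, Thruster branch lost=occurs → all inputs occur → occurs.
Reaction-wheel cluster unavailable [AND]: Control loop fails=occurs, Rate sensor stuck=occurs, Reserve sun sensor trips=occurs → all inputs occur → occurs.
Sensor suite down [OR]: C star tracker is out=not, Magnetorquer lost=not → no input occurs → does not occur.
Spacecraft attitude control lost [OR]: Reaction-wheel cluster unavailable=occurs, Sensor suite down=not, Lower wheel driver stuck=not → at least one input occurs → occurs.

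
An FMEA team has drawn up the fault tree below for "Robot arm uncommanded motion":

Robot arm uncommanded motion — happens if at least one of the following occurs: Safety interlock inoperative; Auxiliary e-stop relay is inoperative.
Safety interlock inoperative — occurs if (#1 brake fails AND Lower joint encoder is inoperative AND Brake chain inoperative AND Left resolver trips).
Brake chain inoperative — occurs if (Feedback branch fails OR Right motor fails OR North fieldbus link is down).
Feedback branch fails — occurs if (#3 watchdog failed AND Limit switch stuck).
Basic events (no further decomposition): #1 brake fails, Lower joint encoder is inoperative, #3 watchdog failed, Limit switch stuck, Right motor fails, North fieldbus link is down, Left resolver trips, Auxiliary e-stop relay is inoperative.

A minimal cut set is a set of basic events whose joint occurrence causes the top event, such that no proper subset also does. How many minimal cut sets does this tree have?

Feedback branch fails [AND]: one cut set from each child combined → 1 × 1 = 1 cut set(s).
Brake chain inoperative [OR]: union of children's cut sets → 3 cut set(s).
Safety interlock inoperative [AND]: one cut set from each child combined → 1 × 1 × 3 × 1 = 3 cut set(s).
Robot arm uncommanded motion [OR]: union of children's cut sets → 4 cut set(s).
Minimal cut sets: {#1 brake fails, #3 watchdog failed, Left resolver trips, Limit switch stuck, Lower joint encoder is inoperative}; {#1 brake fails, Left resolver trips, Lower joint encoder is inoperative, Right motor fails}; {#1 brake fails, Left resolver trips, Lower joint encoder is inoperative, North fieldbus link is down}; {Auxiliary e-stop relay is inoperative}.

4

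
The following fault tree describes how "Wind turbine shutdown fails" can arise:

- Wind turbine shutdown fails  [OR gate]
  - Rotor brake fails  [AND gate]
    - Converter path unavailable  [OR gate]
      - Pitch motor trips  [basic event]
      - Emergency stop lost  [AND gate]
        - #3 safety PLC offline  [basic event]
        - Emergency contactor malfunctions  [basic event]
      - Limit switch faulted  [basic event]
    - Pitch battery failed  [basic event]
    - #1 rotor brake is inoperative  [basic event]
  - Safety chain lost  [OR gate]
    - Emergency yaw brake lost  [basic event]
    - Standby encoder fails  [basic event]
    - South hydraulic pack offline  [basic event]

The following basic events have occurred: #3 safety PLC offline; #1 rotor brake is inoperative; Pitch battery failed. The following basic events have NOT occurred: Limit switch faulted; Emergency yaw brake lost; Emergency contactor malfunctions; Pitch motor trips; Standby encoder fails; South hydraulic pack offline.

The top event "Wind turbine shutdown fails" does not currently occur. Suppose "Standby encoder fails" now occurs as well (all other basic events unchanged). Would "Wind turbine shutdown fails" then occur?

Counterfactual: set "Standby encoder fails" to occurred.
Emergency stop lost [AND]: #3 safety PLC offline=occurs, Emergency contactor malfunctions=not → not all inputs occur → does not occur.
Converter path unavailable [OR]: Pitch motor trips=not, Emergency stop lost=not, Limit switch faulted=not → no input occurs → does not occur.
Rotor brake fails [AND]: Converter path unavailable=not, Pitch battery failed=occurs, #1 rotor brake is inoperative=occurs → not all inputs occur → does not occur.
Safety chain lost [OR]: Emergency yaw brake lost=not, Standby encoder fails=occurs, South hydraulic pack offline=not → at least one input occurs → occurs.
Wind turbine shutdown fails [OR]: Rotor brake fails=not, Safety chain lost=occurs → at least one input occurs → occurs.

Yes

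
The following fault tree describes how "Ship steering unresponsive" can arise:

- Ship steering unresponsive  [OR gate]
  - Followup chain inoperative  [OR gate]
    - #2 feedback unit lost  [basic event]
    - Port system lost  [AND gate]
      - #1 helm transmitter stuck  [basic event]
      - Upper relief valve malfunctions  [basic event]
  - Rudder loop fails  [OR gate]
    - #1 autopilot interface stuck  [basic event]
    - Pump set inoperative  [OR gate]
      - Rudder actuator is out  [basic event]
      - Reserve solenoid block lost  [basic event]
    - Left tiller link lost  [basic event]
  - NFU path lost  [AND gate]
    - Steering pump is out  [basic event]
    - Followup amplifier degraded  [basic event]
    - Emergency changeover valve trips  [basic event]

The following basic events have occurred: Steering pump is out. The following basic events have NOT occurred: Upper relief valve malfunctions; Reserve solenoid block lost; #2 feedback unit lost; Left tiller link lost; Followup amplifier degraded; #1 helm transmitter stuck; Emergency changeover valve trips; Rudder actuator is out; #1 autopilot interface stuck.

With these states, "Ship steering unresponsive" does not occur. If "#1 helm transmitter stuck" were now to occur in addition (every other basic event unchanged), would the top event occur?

No

Counterfactual: set "#1 helm transmitter stuck" to occurred.
Port system lost [AND]: #1 helm transmitter stuck=occurs, Upper relief valve malfunctions=not → not all inputs occur → does not occur.
Followup chain inoperative [OR]: #2 feedback unit lost=not, Port system lost=not → no input occurs → does not occur.
Pump set inoperative [OR]: Rudder actuator is out=not, Reserve solenoid block lost=not → no input occurs → does not occur.
Rudder loop fails [OR]: #1 autopilot interface stuck=not, Pump set inoperative=not, Left tiller link lost=not → no input occurs → does not occur.
NFU path lost [AND]: Steering pump is out=occurs, Followup amplifier degraded=not, Emergency changeover valve trips=not → not all inputs occur → does not occur.
Ship steering unresponsive [OR]: Followup chain inoperative=not, Rudder loop fails=not, NFU path lost=not → no input occurs → does not occur.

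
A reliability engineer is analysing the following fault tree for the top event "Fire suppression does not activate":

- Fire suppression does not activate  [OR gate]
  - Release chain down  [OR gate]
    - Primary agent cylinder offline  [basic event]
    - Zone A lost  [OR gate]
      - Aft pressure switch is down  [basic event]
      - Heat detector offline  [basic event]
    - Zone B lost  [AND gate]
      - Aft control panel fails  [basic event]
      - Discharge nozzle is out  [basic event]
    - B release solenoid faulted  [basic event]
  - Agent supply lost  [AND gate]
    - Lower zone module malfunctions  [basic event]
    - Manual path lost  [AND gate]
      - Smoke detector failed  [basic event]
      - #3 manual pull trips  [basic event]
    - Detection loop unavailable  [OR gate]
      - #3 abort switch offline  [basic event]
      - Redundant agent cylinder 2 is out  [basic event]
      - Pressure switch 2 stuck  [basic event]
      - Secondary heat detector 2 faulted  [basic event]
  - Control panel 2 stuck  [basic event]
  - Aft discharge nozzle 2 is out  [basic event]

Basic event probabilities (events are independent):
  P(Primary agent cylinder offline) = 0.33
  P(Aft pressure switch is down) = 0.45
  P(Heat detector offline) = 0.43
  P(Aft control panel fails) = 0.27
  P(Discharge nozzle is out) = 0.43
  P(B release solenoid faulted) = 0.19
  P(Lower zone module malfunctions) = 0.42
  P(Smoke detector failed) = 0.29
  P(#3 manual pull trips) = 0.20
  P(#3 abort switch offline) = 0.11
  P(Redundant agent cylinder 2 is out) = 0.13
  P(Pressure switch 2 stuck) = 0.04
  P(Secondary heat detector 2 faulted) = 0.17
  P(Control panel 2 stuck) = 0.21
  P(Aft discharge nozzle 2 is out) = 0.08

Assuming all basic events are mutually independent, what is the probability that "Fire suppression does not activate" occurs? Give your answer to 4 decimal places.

P(Zone A lost) [OR] = 1 − (1−0.45) × (1−0.43) = 0.686500
P(Zone B lost) [AND] = 0.27 × 0.43 = 0.116100
P(Release chain down) [OR] = 1 − (1−0.33) × (1−0.686500) × (1−0.116100) × (1−0.19) = 0.849616
P(Manual path lost) [AND] = 0.29 × 0.20 = 0.058000
P(Detection loop unavailable) [OR] = 1 − (1−0.11) × (1−0.13) × (1−0.04) × (1−0.17) = 0.383038
P(Agent supply lost) [AND] = 0.42 × 0.058000 × 0.383038 = 0.009331
P(Fire suppression does not activate) [OR] = 1 − (1−0.849616) × (1−0.009331) × (1−0.21) × (1−0.08) = 0.891721
Rounded to 4 decimal places: P(Fire suppression does not activate) ≈ 0.8917.

0.8917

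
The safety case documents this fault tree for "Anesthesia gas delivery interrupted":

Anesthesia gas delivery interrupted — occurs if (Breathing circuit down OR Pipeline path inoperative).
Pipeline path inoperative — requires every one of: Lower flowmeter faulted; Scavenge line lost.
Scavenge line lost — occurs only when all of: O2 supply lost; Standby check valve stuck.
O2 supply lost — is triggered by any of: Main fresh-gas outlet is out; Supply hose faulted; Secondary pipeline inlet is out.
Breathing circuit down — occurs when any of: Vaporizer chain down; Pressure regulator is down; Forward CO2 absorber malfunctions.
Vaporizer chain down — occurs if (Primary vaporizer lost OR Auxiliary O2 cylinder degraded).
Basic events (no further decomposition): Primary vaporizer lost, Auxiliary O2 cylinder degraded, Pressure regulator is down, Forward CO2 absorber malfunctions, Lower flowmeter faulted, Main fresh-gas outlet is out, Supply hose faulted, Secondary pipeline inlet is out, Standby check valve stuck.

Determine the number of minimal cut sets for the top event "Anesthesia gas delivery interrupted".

Vaporizer chain down [OR]: union of children's cut sets → 2 cut set(s).
Breathing circuit down [OR]: union of children's cut sets → 4 cut set(s).
O2 supply lost [OR]: union of children's cut sets → 3 cut set(s).
Scavenge line lost [AND]: one cut set from each child combined → 3 × 1 = 3 cut set(s).
Pipeline path inoperative [AND]: one cut set from each child combined → 1 × 3 = 3 cut set(s).
Anesthesia gas delivery interrupted [OR]: union of children's cut sets → 7 cut set(s).
Minimal cut sets: {Primary vaporizer lost}; {Auxiliary O2 cylinder degraded}; {Pressure regulator is down}; {Forward CO2 absorber malfunctions}; {Lower flowmeter faulted, Main fresh-gas outlet is out, Standby check valve stuck}; {Lower flowmeter faulted, Standby check valve stuck, Supply hose faulted}; {Lower flowmeter faulted, Secondary pipeline inlet is out, Standby check valve stuck}.

7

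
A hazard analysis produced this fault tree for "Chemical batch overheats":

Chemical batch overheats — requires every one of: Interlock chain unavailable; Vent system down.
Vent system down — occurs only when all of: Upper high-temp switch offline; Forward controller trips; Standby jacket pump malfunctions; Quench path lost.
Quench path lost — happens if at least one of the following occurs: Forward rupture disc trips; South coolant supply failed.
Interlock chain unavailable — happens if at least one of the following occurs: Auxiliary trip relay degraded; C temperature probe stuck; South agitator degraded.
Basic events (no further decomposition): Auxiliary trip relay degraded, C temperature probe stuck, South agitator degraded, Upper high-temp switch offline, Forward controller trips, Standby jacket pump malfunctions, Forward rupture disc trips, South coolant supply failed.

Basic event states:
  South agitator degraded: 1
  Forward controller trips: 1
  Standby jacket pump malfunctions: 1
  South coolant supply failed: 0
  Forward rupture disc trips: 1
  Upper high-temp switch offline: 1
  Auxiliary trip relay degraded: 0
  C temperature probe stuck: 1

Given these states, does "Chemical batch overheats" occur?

Interlock chain unavailable [OR]: Auxiliary trip relay degraded=not, C temperature probe stuck=occurs, South agitator degraded=occurs → at least one input occurs → occurs.
Quench path lost [OR]: Forward rupture disc trips=occurs, South coolant supply failed=not → at least one input occurs → occurs.
Vent system down [AND]: Upper high-temp switch offline=occurs, Forward controller trips=occurs, Standby jacket pump malfunctions=occurs, Quench path lost=occurs → all inputs occur → occurs.
Chemical batch overheats [AND]: Interlock chain unavailable=occurs, Vent system down=occurs → all inputs occur → occurs.

Yes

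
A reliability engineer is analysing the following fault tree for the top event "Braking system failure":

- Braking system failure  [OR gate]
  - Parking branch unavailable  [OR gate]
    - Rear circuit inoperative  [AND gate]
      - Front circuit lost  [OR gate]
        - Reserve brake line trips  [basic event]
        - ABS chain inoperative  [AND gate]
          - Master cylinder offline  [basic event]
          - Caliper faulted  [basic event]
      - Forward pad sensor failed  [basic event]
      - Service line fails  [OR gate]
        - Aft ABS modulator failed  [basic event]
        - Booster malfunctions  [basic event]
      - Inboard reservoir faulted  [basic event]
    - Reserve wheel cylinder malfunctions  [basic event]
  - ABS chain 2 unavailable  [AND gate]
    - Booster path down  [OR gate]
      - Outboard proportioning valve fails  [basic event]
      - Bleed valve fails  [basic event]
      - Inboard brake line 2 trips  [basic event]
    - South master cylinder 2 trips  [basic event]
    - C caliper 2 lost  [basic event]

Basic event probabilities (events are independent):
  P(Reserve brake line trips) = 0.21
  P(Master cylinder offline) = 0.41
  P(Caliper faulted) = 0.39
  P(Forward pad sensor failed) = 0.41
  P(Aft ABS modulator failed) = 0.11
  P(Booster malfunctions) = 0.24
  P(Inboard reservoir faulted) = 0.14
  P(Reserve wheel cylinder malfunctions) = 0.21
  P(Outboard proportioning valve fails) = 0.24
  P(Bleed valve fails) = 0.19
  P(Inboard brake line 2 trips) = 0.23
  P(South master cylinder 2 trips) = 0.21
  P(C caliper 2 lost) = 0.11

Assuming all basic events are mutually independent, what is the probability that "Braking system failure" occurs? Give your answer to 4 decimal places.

0.2245

P(ABS chain inoperative) [AND] = 0.41 × 0.39 = 0.159900
P(Front circuit lost) [OR] = 1 − (1−0.21) × (1−0.159900) = 0.336321
P(Service line fails) [OR] = 1 − (1−0.11) × (1−0.24) = 0.323600
P(Rear circuit inoperative) [AND] = 0.336321 × 0.41 × 0.323600 × 0.14 = 0.006247
P(Parking branch unavailable) [OR] = 1 − (1−0.006247) × (1−0.21) = 0.214935
P(Booster path down) [OR] = 1 − (1−0.24) × (1−0.19) × (1−0.23) = 0.525988
P(ABS chain 2 unavailable) [AND] = 0.525988 × 0.21 × 0.11 = 0.012150
P(Braking system failure) [OR] = 1 − (1−0.214935) × (1−0.012150) = 0.224474
Rounded to 4 decimal places: P(Braking system failure) ≈ 0.2245.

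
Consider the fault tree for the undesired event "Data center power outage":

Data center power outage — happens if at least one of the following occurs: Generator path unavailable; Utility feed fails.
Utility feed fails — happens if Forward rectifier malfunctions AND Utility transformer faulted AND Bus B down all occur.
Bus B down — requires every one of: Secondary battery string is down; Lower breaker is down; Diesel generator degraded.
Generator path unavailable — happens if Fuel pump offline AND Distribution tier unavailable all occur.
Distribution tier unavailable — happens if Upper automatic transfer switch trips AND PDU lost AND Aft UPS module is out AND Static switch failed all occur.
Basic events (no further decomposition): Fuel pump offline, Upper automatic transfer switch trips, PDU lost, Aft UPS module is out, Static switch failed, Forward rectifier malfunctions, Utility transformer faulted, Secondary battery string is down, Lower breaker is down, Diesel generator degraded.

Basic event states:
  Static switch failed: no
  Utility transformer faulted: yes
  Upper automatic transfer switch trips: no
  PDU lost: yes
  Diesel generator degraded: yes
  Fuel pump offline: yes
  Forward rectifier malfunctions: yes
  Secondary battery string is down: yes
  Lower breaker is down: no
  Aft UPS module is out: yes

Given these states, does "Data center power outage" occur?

Distribution tier unavailable [AND]: Upper automatic transfer switch trips=not, PDU lost=occurs, Aft UPS module is out=occurs, Static switch failed=not → not all inputs occur → does not occur.
Generator path unavailable [AND]: Fuel pump offline=occurs, Distribution tier unavailable=not → not all inputs occur → does not occur.
Bus B down [AND]: Secondary battery string is down=occurs, Lower breaker is down=not, Diesel generator degraded=occurs → not all inputs occur → does not occur.
Utility feed fails [AND]: Forward rectifier malfunctions=occurs, Utility transformer faulted=occurs, Bus B down=not → not all inputs occur → does not occur.
Data center power outage [OR]: Generator path unavailable=not, Utility feed fails=not → no input occurs → does not occur.

No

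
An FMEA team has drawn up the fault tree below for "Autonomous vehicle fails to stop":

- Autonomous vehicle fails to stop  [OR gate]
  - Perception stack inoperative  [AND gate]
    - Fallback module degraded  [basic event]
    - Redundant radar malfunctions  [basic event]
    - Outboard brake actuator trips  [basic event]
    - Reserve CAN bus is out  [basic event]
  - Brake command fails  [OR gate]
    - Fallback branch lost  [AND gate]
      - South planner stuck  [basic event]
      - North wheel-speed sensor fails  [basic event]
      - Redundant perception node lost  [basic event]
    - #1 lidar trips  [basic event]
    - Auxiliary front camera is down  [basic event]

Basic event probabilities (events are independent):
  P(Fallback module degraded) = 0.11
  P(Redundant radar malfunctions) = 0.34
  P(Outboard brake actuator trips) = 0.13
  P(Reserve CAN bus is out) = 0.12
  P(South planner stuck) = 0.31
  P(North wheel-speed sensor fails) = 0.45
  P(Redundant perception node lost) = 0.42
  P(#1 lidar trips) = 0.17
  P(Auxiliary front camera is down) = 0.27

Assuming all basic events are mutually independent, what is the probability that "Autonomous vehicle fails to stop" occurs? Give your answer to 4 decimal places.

0.4299

P(Perception stack inoperative) [AND] = 0.11 × 0.34 × 0.13 × 0.12 = 0.000583
P(Fallback branch lost) [AND] = 0.31 × 0.45 × 0.42 = 0.058590
P(Brake command fails) [OR] = 1 − (1−0.058590) × (1−0.17) × (1−0.27) = 0.429600
P(Autonomous vehicle fails to stop) [OR] = 1 − (1−0.000583) × (1−0.429600) = 0.429933
Rounded to 4 decimal places: P(Autonomous vehicle fails to stop) ≈ 0.4299.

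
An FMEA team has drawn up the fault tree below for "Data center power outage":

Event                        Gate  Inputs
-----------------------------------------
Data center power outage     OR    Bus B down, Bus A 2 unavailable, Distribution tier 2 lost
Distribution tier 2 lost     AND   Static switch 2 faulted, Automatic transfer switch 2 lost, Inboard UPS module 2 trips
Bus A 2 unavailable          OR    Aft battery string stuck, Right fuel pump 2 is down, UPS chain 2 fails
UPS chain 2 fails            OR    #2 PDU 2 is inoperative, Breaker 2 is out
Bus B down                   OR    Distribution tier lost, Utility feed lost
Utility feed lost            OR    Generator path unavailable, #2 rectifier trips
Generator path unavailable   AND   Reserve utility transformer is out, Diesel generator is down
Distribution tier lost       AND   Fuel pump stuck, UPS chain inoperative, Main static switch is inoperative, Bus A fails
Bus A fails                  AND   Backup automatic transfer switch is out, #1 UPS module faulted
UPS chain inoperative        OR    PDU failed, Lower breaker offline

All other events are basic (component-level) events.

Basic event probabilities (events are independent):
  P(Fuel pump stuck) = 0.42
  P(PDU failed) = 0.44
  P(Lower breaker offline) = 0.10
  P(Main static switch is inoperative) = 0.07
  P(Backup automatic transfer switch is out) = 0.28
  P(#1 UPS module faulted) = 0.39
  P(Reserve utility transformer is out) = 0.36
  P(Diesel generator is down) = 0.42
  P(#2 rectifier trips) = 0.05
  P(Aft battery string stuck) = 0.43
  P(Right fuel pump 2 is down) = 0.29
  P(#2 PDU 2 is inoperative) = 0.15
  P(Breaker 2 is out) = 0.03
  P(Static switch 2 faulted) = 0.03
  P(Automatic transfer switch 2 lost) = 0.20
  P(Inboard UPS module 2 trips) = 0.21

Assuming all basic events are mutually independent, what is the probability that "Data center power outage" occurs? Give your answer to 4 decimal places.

0.7317

P(UPS chain inoperative) [OR] = 1 − (1−0.44) × (1−0.10) = 0.496000
P(Bus A fails) [AND] = 0.28 × 0.39 = 0.109200
P(Distribution tier lost) [AND] = 0.42 × 0.496000 × 0.07 × 0.109200 = 0.001592
P(Generator path unavailable) [AND] = 0.36 × 0.42 = 0.151200
P(Utility feed lost) [OR] = 1 − (1−0.151200) × (1−0.05) = 0.193640
P(Bus B down) [OR] = 1 − (1−0.001592) × (1−0.193640) = 0.194924
P(UPS chain 2 fails) [OR] = 1 − (1−0.15) × (1−0.03) = 0.175500
P(Bus A 2 unavailable) [OR] = 1 − (1−0.43) × (1−0.29) × (1−0.175500) = 0.666325
P(Distribution tier 2 lost) [AND] = 0.03 × 0.20 × 0.21 = 0.001260
P(Data center power outage) [OR] = 1 − (1−0.194924) × (1−0.666325) × (1−0.001260) = 0.731705
Rounded to 4 decimal places: P(Data center power outage) ≈ 0.7317.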